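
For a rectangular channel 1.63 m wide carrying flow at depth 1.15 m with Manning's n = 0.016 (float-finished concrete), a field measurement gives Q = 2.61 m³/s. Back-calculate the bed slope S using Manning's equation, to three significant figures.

0.00133

A = b·y = 1.63 × 1.15 = 1.875 m²
P = b + 2y = 1.63 + 2×1.15 = 3.930 m
R = A/P = 1.875/3.930 = 0.4770 m
S = (Q·n / (1·A·R^(2/3)))² = (2.61×0.016 / (1×1.875×0.6105))² = 0.001332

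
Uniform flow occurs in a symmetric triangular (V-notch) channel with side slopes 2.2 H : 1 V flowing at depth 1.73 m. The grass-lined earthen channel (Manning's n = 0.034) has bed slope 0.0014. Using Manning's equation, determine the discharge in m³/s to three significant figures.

6.18 m³/s

A = z·y² = 2.2×1.73² = 6.584 m²
P = 2y√(1+z²) = 2×1.73×√(1+2.2²) = 8.361 m
R = A/P = 6.584/8.361 = 0.7875 m
Q = (1/n)·A·R^(2/3)·S^(1/2) = (1/0.034) × 6.584 × 0.7875^(2/3) × 0.0014^(1/2) = 6.179 m³/s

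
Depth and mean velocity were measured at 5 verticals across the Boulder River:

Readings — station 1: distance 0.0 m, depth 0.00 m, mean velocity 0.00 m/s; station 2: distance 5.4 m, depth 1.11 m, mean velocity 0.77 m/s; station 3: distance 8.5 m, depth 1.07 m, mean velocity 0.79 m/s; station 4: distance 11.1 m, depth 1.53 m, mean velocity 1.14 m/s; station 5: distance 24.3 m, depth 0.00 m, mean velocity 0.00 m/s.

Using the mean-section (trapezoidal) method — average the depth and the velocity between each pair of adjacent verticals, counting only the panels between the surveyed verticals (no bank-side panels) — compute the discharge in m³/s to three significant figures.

Panel 1-2: Δb = 5.4 m, d̄ = (0.00+1.11)/2 = 0.555, v̄ = (0.00+0.77)/2 = 0.385 → q = 5.4×0.555×0.385 = 1.154 m³/s
Panel 2-3: Δb = 3.1 m, d̄ = (1.11+1.07)/2 = 1.09, v̄ = (0.77+0.79)/2 = 0.78 → q = 3.1×1.09×0.78 = 2.636 m³/s
Panel 3-4: Δb = 2.6 m, d̄ = (1.07+1.53)/2 = 1.3, v̄ = (0.79+1.14)/2 = 0.965 → q = 2.6×1.3×0.965 = 3.262 m³/s
Panel 4-5: Δb = 13.2 m, d̄ = (1.53+0.00)/2 = 0.765, v̄ = (1.14+0.00)/2 = 0.57 → q = 13.2×0.765×0.57 = 5.756 m³/s
Q = Σ q = 12.81 m³/s

12.8 m³/s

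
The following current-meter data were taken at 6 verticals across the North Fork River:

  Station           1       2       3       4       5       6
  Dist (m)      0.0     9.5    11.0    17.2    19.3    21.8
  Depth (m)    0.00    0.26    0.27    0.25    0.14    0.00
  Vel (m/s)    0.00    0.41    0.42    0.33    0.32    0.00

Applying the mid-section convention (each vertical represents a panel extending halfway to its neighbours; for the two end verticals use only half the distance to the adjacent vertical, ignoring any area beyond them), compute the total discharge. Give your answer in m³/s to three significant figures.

1.47 m³/s

w_2 = (11.0 − 0.0)/2 = 5.5 m; q_2 = 0.41 × 0.26 × 5.5 = 0.5863 m³/s
w_3 = (17.2 − 9.5)/2 = 3.85 m; q_3 = 0.42 × 0.27 × 3.85 = 0.4366 m³/s
w_4 = (19.3 − 11.0)/2 = 4.15 m; q_4 = 0.33 × 0.25 × 4.15 = 0.3424 m³/s
w_5 = (21.8 − 17.2)/2 = 2.3 m; q_5 = 0.32 × 0.14 × 2.3 = 0.1030 m³/s
Stations 1, 6 contribute zero (depth or velocity is 0).
Q = Σ qᵢ = 1.468 m³/s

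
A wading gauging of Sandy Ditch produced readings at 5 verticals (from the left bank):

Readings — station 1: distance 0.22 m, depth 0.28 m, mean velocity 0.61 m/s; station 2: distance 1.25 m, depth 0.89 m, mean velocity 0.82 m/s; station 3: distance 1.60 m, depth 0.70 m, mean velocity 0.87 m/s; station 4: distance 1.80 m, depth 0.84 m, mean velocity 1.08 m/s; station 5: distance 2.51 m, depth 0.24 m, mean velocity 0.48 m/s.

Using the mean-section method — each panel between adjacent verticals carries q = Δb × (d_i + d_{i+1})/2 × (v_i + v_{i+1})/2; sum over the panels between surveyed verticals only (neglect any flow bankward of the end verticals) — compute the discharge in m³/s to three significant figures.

Panel 1-2: Δb = 1.03 m, d̄ = (0.28+0.89)/2 = 0.585, v̄ = (0.61+0.82)/2 = 0.715 → q = 1.03×0.585×0.715 = 0.4308 m³/s
Panel 2-3: Δb = 0.35 m, d̄ = (0.89+0.70)/2 = 0.795, v̄ = (0.82+0.87)/2 = 0.845 → q = 0.35×0.795×0.845 = 0.2351 m³/s
Panel 3-4: Δb = 0.2 m, d̄ = (0.70+0.84)/2 = 0.77, v̄ = (0.87+1.08)/2 = 0.975 → q = 0.2×0.77×0.975 = 0.1502 m³/s
Panel 4-5: Δb = 0.71 m, d̄ = (0.84+0.24)/2 = 0.54, v̄ = (1.08+0.48)/2 = 0.78 → q = 0.71×0.54×0.78 = 0.2991 m³/s
Q = Σ q = 1.115 m³/s

1.12 m³/s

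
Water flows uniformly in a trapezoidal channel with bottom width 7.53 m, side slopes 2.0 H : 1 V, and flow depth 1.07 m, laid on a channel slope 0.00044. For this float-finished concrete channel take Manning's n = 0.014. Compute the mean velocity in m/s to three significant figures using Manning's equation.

1.33 m/s

A = (b + z·y)·y = (7.53 + 2.0×1.07)×1.07 = 10.35 m²
P = b + 2y√(1+z²) = 7.53 + 2×1.07×√(1+2.0²) = 12.32 m
R = A/P = 10.35/12.32 = 0.8402 m
Q = (1/n)·A·R^(2/3)·S^(1/2) = (1/0.014) × 10.35 × 0.8402^(2/3) × 0.00044^(1/2) = 13.80 m³/s
V = Q/A = 13.80/10.35 = 1.334 m/s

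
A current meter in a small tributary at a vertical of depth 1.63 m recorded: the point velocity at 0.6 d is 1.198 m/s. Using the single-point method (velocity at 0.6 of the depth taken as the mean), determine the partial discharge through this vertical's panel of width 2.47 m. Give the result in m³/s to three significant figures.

4.82 m³/s

v̄ = v₀.₆ = 1.198 m/s
q = v̄ × d × w = 1.198 × 1.63 × 2.47 = 4.823 m³/s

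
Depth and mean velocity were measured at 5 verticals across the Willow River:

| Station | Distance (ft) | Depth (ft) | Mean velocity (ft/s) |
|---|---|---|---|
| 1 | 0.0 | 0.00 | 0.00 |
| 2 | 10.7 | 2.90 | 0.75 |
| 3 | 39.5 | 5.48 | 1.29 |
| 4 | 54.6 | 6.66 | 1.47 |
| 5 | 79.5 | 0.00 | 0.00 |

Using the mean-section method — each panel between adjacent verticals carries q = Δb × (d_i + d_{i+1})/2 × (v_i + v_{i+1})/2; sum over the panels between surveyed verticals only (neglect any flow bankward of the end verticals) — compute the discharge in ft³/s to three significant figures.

Panel 1-2: Δb = 10.7 ft, d̄ = (0.00+2.90)/2 = 1.45, v̄ = (0.00+0.75)/2 = 0.375 → q = 10.7×1.45×0.375 = 5.818 ft³/s
Panel 2-3: Δb = 28.8 ft, d̄ = (2.90+5.48)/2 = 4.19, v̄ = (0.75+1.29)/2 = 1.02 → q = 28.8×4.19×1.02 = 123.1 ft³/s
Panel 3-4: Δb = 15.1 ft, d̄ = (5.48+6.66)/2 = 6.07, v̄ = (1.29+1.47)/2 = 1.38 → q = 15.1×6.07×1.38 = 126.5 ft³/s
Panel 4-5: Δb = 24.9 ft, d̄ = (6.66+0.00)/2 = 3.33, v̄ = (1.47+0.00)/2 = 0.735 → q = 24.9×3.33×0.735 = 60.94 ft³/s
Q = Σ q = 316.3 ft³/s

316 ft³/s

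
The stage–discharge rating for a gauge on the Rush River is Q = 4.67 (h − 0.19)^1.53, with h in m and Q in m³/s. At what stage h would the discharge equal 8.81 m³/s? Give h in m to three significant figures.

h − h₀ = (Q/C)^(1/b) = (8.81/4.67)^(1/1.53) = 1.514 m
h = 0.19 + 1.514 = 1.704 m

1.70 m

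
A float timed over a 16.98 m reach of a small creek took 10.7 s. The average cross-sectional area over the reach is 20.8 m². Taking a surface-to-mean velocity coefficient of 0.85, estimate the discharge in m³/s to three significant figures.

v_surface = L / t̄ = 16.98 / 10.7 = 1.587 m/s
v_mean = 0.85 × 1.587 = 1.349 m/s
Q = A × v_mean = 20.8 × 1.349 = 28.06 m³/s

28.1 m³/s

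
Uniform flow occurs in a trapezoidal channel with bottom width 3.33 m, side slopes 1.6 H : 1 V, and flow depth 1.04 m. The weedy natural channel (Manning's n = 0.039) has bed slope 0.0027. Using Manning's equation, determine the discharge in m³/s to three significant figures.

5.54 m³/s

A = (b + z·y)·y = (3.33 + 1.6×1.04)×1.04 = 5.194 m²
P = b + 2y√(1+z²) = 3.33 + 2×1.04×√(1+1.6²) = 7.255 m
R = A/P = 5.194/7.255 = 0.7159 m
Q = (1/n)·A·R^(2/3)·S^(1/2) = (1/0.039) × 5.194 × 0.7159^(2/3) × 0.0027^(1/2) = 5.538 m³/s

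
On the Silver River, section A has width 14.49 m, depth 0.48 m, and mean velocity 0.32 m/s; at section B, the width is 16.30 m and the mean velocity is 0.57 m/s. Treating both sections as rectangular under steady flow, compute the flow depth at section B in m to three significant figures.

0.240 m

Q = A₁V₁ = (14.49×0.48) × 0.32 = 2.226 m³/s
d₂ = Q/(b₂ V₂) = 2.226/(16.30×0.57) = 0.2396 m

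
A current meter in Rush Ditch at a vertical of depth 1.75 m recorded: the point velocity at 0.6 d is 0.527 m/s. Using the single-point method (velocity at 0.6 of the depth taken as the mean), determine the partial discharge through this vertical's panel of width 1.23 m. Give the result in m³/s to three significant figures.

v̄ = v₀.₆ = 0.527 m/s
q = v̄ × d × w = 0.5270 × 1.75 × 1.23 = 1.134 m³/s

1.13 m³/s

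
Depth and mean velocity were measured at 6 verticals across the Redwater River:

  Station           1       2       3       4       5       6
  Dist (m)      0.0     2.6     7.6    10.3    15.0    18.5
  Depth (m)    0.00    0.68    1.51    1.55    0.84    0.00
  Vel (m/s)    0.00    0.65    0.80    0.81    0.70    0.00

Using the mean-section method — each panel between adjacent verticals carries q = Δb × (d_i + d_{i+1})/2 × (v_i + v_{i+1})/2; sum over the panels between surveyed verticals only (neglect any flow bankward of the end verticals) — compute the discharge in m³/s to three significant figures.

Panel 1-2: Δb = 2.6 m, d̄ = (0.00+0.68)/2 = 0.34, v̄ = (0.00+0.65)/2 = 0.325 → q = 2.6×0.34×0.325 = 0.2873 m³/s
Panel 2-3: Δb = 5 m, d̄ = (0.68+1.51)/2 = 1.095, v̄ = (0.65+0.80)/2 = 0.725 → q = 5×1.095×0.725 = 3.969 m³/s
Panel 3-4: Δb = 2.7 m, d̄ = (1.51+1.55)/2 = 1.53, v̄ = (0.80+0.81)/2 = 0.805 → q = 2.7×1.53×0.805 = 3.325 m³/s
Panel 4-5: Δb = 4.7 m, d̄ = (1.55+0.84)/2 = 1.195, v̄ = (0.81+0.70)/2 = 0.755 → q = 4.7×1.195×0.755 = 4.240 m³/s
Panel 5-6: Δb = 3.5 m, d̄ = (0.84+0.00)/2 = 0.42, v̄ = (0.70+0.00)/2 = 0.35 → q = 3.5×0.42×0.35 = 0.5145 m³/s
Q = Σ q = 12.34 m³/s

12.3 m³/s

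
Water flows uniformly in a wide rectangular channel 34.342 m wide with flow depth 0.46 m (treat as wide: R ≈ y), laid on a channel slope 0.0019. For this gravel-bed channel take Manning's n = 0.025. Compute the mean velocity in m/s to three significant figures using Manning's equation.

1.04 m/s

A = b·y = 34.342 × 0.46 = 15.80 m²
Wide channel: R ≈ y = 0.46 m
Q = (1/n)·A·R^(2/3)·S^(1/2) = (1/0.025) × 15.80 × 0.4600^(2/3) × 0.0019^(1/2) = 16.41 m³/s
V = Q/A = 16.41/15.80 = 1.039 m/s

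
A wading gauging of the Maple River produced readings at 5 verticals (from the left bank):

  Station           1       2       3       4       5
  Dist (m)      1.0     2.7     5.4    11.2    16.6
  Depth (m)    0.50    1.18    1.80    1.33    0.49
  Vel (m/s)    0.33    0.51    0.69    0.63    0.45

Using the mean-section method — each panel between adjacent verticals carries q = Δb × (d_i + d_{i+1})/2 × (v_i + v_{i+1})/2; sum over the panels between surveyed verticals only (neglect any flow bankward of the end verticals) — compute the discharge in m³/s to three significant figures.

11.7 m³/s

Panel 1-2: Δb = 1.7 m, d̄ = (0.50+1.18)/2 = 0.84, v̄ = (0.33+0.51)/2 = 0.42 → q = 1.7×0.84×0.42 = 0.5998 m³/s
Panel 2-3: Δb = 2.7 m, d̄ = (1.18+1.80)/2 = 1.49, v̄ = (0.51+0.69)/2 = 0.6 → q = 2.7×1.49×0.6 = 2.414 m³/s
Panel 3-4: Δb = 5.8 m, d̄ = (1.80+1.33)/2 = 1.565, v̄ = (0.69+0.63)/2 = 0.66 → q = 5.8×1.565×0.66 = 5.991 m³/s
Panel 4-5: Δb = 5.4 m, d̄ = (1.33+0.49)/2 = 0.91, v̄ = (0.63+0.45)/2 = 0.54 → q = 5.4×0.91×0.54 = 2.654 m³/s
Q = Σ q = 11.66 m³/s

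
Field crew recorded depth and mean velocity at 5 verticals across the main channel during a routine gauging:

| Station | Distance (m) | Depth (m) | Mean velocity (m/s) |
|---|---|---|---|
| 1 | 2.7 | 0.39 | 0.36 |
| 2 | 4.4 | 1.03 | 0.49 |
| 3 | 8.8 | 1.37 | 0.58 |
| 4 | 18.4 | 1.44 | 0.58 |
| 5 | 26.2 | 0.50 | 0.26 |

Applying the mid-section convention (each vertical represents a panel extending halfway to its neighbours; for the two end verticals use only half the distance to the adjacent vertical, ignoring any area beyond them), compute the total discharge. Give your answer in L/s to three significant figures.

15000 L/s

w_1 = (4.4 − 2.7)/2 = 0.85 m; q_1 = 0.36 × 0.39 × 0.85 = 0.1193 m³/s
w_2 = (8.8 − 2.7)/2 = 3.05 m; q_2 = 0.49 × 1.03 × 3.05 = 1.539 m³/s
w_3 = (18.4 − 4.4)/2 = 7 m; q_3 = 0.58 × 1.37 × 7 = 5.562 m³/s
w_4 = (26.2 − 8.8)/2 = 8.7 m; q_4 = 0.58 × 1.44 × 8.7 = 7.266 m³/s
w_5 = (26.2 − 18.4)/2 = 3.9 m; q_5 = 0.26 × 0.50 × 3.9 = 0.5070 m³/s
Q = Σ qᵢ = 14.99 m³/s
= 14.99 × 1000 = 14990 L/s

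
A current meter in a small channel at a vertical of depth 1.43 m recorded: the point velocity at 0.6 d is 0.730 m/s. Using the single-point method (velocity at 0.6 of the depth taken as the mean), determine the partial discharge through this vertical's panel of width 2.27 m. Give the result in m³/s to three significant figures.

2.37 m³/s

v̄ = v₀.₆ = 0.730 m/s
q = v̄ × d × w = 0.7300 × 1.43 × 2.27 = 2.370 m³/s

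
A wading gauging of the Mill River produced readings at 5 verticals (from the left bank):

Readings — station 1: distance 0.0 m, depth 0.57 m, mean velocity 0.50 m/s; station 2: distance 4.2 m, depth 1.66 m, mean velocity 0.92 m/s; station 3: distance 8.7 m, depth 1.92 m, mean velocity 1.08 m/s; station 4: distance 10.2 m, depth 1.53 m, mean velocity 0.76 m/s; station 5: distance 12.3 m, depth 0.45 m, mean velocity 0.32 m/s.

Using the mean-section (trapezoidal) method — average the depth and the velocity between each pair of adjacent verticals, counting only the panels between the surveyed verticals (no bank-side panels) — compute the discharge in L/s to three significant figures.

Panel 1-2: Δb = 4.2 m, d̄ = (0.57+1.66)/2 = 1.115, v̄ = (0.50+0.92)/2 = 0.71 → q = 4.2×1.115×0.71 = 3.325 m³/s
Panel 2-3: Δb = 4.5 m, d̄ = (1.66+1.92)/2 = 1.79, v̄ = (0.92+1.08)/2 = 1 → q = 4.5×1.79×1 = 8.055 m³/s
Panel 3-4: Δb = 1.5 m, d̄ = (1.92+1.53)/2 = 1.725, v̄ = (1.08+0.76)/2 = 0.92 → q = 1.5×1.725×0.92 = 2.381 m³/s
Panel 4-5: Δb = 2.1 m, d̄ = (1.53+0.45)/2 = 0.99, v̄ = (0.76+0.32)/2 = 0.54 → q = 2.1×0.99×0.54 = 1.123 m³/s
Q = Σ q = 14.88 m³/s
= 14.88 × 1000 = 14880 L/s

14900 L/s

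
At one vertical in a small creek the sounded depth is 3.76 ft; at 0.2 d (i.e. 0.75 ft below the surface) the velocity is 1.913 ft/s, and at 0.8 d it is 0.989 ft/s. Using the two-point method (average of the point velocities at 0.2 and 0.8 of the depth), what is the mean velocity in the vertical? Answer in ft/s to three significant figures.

1.45 ft/s

v̄ = (1.913 + 0.989) / 2 = 1.451 ft/s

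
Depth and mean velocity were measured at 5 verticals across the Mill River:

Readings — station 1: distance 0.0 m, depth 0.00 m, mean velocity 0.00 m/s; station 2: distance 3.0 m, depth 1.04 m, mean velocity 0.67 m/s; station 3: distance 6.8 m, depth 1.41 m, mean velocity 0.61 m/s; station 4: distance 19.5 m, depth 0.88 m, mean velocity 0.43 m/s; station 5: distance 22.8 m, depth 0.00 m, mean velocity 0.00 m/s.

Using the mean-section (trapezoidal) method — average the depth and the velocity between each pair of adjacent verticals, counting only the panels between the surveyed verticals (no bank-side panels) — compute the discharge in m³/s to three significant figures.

11.4 m³/s

Panel 1-2: Δb = 3 m, d̄ = (0.00+1.04)/2 = 0.52, v̄ = (0.00+0.67)/2 = 0.335 → q = 3×0.52×0.335 = 0.5226 m³/s
Panel 2-3: Δb = 3.8 m, d̄ = (1.04+1.41)/2 = 1.225, v̄ = (0.67+0.61)/2 = 0.64 → q = 3.8×1.225×0.64 = 2.979 m³/s
Panel 3-4: Δb = 12.7 m, d̄ = (1.41+0.88)/2 = 1.145, v̄ = (0.61+0.43)/2 = 0.52 → q = 12.7×1.145×0.52 = 7.562 m³/s
Panel 4-5: Δb = 3.3 m, d̄ = (0.88+0.00)/2 = 0.44, v̄ = (0.43+0.00)/2 = 0.215 → q = 3.3×0.44×0.215 = 0.3122 m³/s
Q = Σ q = 11.38 m³/s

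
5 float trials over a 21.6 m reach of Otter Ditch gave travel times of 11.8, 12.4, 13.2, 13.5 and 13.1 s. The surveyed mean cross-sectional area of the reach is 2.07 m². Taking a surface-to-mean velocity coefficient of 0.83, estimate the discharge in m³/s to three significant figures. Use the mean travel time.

t̄ = (11.8 + 12.4 + 13.2 + 13.5 + 13.1) / 5 = 12.8 s
v_surface = L / t̄ = 21.6 / 12.8 = 1.688 m/s
v_mean = 0.83 × 1.688 = 1.401 m/s
Q = A × v_mean = 2.07 × 1.401 = 2.899 m³/s

2.90 m³/s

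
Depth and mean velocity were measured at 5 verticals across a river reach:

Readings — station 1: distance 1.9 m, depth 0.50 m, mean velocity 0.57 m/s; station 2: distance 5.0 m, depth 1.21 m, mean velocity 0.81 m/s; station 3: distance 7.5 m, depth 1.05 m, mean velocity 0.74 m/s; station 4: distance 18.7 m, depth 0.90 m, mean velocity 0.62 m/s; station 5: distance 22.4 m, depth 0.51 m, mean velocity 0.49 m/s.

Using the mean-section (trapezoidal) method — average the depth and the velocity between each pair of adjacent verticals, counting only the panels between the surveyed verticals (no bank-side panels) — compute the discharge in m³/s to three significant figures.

Panel 1-2: Δb = 3.1 m, d̄ = (0.50+1.21)/2 = 0.855, v̄ = (0.57+0.81)/2 = 0.69 → q = 3.1×0.855×0.69 = 1.829 m³/s
Panel 2-3: Δb = 2.5 m, d̄ = (1.21+1.05)/2 = 1.13, v̄ = (0.81+0.74)/2 = 0.775 → q = 2.5×1.13×0.775 = 2.189 m³/s
Panel 3-4: Δb = 11.2 m, d̄ = (1.05+0.90)/2 = 0.975, v̄ = (0.74+0.62)/2 = 0.68 → q = 11.2×0.975×0.68 = 7.426 m³/s
Panel 4-5: Δb = 3.7 m, d̄ = (0.90+0.51)/2 = 0.705, v̄ = (0.62+0.49)/2 = 0.555 → q = 3.7×0.705×0.555 = 1.448 m³/s
Q = Σ q = 12.89 m³/s

12.9 m³/s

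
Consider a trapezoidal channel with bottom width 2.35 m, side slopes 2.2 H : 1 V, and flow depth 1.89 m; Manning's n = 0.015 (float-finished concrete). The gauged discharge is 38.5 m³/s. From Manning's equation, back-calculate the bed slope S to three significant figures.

0.00201

A = (b + z·y)·y = (2.35 + 2.2×1.89)×1.89 = 12.30 m²
P = b + 2y√(1+z²) = 2.35 + 2×1.89×√(1+2.2²) = 11.48 m
R = A/P = 12.30/11.48 = 1.071 m
S = (Q·n / (1·A·R^(2/3)))² = (38.5×0.015 / (1×12.30×1.047))² = 0.002012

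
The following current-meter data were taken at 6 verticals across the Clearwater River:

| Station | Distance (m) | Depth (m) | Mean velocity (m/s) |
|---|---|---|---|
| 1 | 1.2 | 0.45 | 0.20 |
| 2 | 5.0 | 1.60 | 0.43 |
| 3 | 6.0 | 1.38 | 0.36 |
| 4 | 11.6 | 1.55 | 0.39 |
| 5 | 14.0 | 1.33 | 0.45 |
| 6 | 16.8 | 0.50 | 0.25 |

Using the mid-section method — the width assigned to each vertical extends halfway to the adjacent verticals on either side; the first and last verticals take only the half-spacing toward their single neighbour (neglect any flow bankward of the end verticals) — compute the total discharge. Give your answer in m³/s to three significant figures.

w_1 = (5.0 − 1.2)/2 = 1.9 m; q_1 = 0.20 × 0.45 × 1.9 = 0.1710 m³/s
w_2 = (6.0 − 1.2)/2 = 2.4 m; q_2 = 0.43 × 1.60 × 2.4 = 1.651 m³/s
w_3 = (11.6 − 5.0)/2 = 3.3 m; q_3 = 0.36 × 1.38 × 3.3 = 1.639 m³/s
w_4 = (14.0 − 6.0)/2 = 4 m; q_4 = 0.39 × 1.55 × 4 = 2.418 m³/s
w_5 = (16.8 − 11.6)/2 = 2.6 m; q_5 = 0.45 × 1.33 × 2.6 = 1.556 m³/s
w_6 = (16.8 − 14.0)/2 = 1.4 m; q_6 = 0.25 × 0.50 × 1.4 = 0.1750 m³/s
Q = Σ qᵢ = 7.611 m³/s

7.61 m³/s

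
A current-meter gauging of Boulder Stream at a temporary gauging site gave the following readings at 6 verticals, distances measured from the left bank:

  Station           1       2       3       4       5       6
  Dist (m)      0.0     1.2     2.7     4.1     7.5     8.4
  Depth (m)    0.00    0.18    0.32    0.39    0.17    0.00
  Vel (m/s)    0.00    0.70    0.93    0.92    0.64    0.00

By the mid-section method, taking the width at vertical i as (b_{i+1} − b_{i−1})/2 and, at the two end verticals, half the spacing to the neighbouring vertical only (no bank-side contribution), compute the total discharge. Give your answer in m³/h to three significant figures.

w_2 = (2.7 − 0.0)/2 = 1.35 m; q_2 = 0.70 × 0.18 × 1.35 = 0.1701 m³/s
w_3 = (4.1 − 1.2)/2 = 1.45 m; q_3 = 0.93 × 0.32 × 1.45 = 0.4315 m³/s
w_4 = (7.5 − 2.7)/2 = 2.4 m; q_4 = 0.92 × 0.39 × 2.4 = 0.8611 m³/s
w_5 = (8.4 − 4.1)/2 = 2.15 m; q_5 = 0.64 × 0.17 × 2.15 = 0.2339 m³/s
Stations 1, 6 contribute zero (depth or velocity is 0).
Q = Σ qᵢ = 1.697 m³/s
= 1.697 × 3600 = 6108 m³/h

6110 m³/h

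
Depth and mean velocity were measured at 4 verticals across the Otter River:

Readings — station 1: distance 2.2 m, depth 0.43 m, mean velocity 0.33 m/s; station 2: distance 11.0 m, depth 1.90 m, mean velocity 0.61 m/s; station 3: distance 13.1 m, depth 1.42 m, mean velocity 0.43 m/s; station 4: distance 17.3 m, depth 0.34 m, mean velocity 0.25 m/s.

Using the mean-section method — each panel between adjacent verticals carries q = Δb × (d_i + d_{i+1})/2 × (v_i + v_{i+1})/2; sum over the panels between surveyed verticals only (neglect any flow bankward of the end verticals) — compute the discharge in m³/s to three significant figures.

Panel 1-2: Δb = 8.8 m, d̄ = (0.43+1.90)/2 = 1.165, v̄ = (0.33+0.61)/2 = 0.47 → q = 8.8×1.165×0.47 = 4.818 m³/s
Panel 2-3: Δb = 2.1 m, d̄ = (1.90+1.42)/2 = 1.66, v̄ = (0.61+0.43)/2 = 0.52 → q = 2.1×1.66×0.52 = 1.813 m³/s
Panel 3-4: Δb = 4.2 m, d̄ = (1.42+0.34)/2 = 0.88, v̄ = (0.43+0.25)/2 = 0.34 → q = 4.2×0.88×0.34 = 1.257 m³/s
Q = Σ q = 7.888 m³/s

7.89 m³/s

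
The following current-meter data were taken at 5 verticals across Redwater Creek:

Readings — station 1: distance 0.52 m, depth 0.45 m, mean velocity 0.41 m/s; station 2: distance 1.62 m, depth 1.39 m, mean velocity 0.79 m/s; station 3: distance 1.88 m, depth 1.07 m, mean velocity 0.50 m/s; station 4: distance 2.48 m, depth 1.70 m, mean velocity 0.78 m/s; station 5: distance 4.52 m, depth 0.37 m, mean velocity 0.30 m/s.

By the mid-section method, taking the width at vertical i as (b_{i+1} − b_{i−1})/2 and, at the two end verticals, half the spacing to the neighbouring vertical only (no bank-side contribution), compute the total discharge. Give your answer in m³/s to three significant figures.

w_1 = (1.62 − 0.52)/2 = 0.55 m; q_1 = 0.41 × 0.45 × 0.55 = 0.1015 m³/s
w_2 = (1.88 − 0.52)/2 = 0.68 m; q_2 = 0.79 × 1.39 × 0.68 = 0.7467 m³/s
w_3 = (2.48 − 1.62)/2 = 0.43 m; q_3 = 0.50 × 1.07 × 0.43 = 0.2301 m³/s
w_4 = (4.52 − 1.88)/2 = 1.32 m; q_4 = 0.78 × 1.70 × 1.32 = 1.750 m³/s
w_5 = (4.52 − 2.48)/2 = 1.02 m; q_5 = 0.30 × 0.37 × 1.02 = 0.1132 m³/s
Q = Σ qᵢ = 2.942 m³/s

2.94 m³/s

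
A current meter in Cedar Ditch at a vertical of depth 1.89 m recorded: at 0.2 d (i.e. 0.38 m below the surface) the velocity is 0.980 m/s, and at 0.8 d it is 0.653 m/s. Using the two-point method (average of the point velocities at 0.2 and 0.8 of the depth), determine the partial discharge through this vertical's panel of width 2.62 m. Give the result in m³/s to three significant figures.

v̄ = (0.980 + 0.653) / 2 = 0.8165 m/s
q = v̄ × d × w = 0.8165 × 1.89 × 2.62 = 4.043 m³/s

4.04 m³/s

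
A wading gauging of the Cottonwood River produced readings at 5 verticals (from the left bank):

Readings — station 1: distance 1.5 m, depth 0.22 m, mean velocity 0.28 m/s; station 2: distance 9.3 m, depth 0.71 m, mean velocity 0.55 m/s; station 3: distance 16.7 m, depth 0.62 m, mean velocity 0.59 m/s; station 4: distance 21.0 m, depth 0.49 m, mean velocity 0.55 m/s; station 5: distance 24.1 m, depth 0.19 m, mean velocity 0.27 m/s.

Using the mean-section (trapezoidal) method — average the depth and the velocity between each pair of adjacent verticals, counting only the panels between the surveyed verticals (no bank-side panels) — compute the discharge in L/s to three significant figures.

6100 L/s

Panel 1-2: Δb = 7.8 m, d̄ = (0.22+0.71)/2 = 0.465, v̄ = (0.28+0.55)/2 = 0.415 → q = 7.8×0.465×0.415 = 1.505 m³/s
Panel 2-3: Δb = 7.4 m, d̄ = (0.71+0.62)/2 = 0.665, v̄ = (0.55+0.59)/2 = 0.57 → q = 7.4×0.665×0.57 = 2.805 m³/s
Panel 3-4: Δb = 4.3 m, d̄ = (0.62+0.49)/2 = 0.555, v̄ = (0.59+0.55)/2 = 0.57 → q = 4.3×0.555×0.57 = 1.360 m³/s
Panel 4-5: Δb = 3.1 m, d̄ = (0.49+0.19)/2 = 0.34, v̄ = (0.55+0.27)/2 = 0.41 → q = 3.1×0.34×0.41 = 0.4321 m³/s
Q = Σ q = 6.103 m³/s
= 6.103 × 1000 = 6103 L/s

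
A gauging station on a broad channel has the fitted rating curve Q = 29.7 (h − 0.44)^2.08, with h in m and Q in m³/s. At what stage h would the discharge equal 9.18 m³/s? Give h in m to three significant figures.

h − h₀ = (Q/C)^(1/b) = (9.18/29.7)^(1/2.08) = 0.5687 m
h = 0.44 + 0.5687 = 1.009 m

1.01 m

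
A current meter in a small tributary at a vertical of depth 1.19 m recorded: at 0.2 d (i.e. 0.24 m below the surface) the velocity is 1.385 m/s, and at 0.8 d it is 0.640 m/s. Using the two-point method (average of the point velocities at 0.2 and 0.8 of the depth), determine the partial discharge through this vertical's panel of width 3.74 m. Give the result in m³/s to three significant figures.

4.51 m³/s

v̄ = (1.385 + 0.640) / 2 = 1.013 m/s
q = v̄ × d × w = 1.013 × 1.19 × 3.74 = 4.506 m³/s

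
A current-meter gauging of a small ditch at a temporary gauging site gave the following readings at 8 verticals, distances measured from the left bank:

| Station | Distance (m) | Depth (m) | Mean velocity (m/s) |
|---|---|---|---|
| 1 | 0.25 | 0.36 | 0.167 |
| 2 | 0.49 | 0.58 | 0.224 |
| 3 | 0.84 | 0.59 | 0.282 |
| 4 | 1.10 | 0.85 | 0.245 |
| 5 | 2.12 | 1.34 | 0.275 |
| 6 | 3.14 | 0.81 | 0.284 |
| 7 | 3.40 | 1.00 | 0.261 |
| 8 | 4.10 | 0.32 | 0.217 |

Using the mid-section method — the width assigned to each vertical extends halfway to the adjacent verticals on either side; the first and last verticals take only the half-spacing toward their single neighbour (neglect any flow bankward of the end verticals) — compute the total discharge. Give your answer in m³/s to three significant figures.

0.902 m³/s

w_1 = (0.49 − 0.25)/2 = 0.12 m; q_1 = 0.167 × 0.36 × 0.12 = 0.007214 m³/s
w_2 = (0.84 − 0.25)/2 = 0.295 m; q_2 = 0.224 × 0.58 × 0.295 = 0.03833 m³/s
w_3 = (1.10 − 0.49)/2 = 0.305 m; q_3 = 0.282 × 0.59 × 0.305 = 0.05075 m³/s
w_4 = (2.12 − 0.84)/2 = 0.64 m; q_4 = 0.245 × 0.85 × 0.64 = 0.1333 m³/s
w_5 = (3.14 − 1.10)/2 = 1.02 m; q_5 = 0.275 × 1.34 × 1.02 = 0.3759 m³/s
w_6 = (3.40 − 2.12)/2 = 0.64 m; q_6 = 0.284 × 0.81 × 0.64 = 0.1472 m³/s
w_7 = (4.10 − 3.14)/2 = 0.48 m; q_7 = 0.261 × 1.00 × 0.48 = 0.1253 m³/s
w_8 = (4.10 − 3.40)/2 = 0.35 m; q_8 = 0.217 × 0.32 × 0.35 = 0.02430 m³/s
Q = Σ qᵢ = 0.9022 m³/s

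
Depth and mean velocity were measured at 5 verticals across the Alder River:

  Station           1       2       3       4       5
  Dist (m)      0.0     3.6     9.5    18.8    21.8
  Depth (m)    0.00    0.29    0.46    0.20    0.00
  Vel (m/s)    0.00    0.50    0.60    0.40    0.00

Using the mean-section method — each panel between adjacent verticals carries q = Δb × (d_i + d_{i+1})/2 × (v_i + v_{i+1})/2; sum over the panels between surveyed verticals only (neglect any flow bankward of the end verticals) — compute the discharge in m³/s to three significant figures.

Panel 1-2: Δb = 3.6 m, d̄ = (0.00+0.29)/2 = 0.145, v̄ = (0.00+0.50)/2 = 0.25 → q = 3.6×0.145×0.25 = 0.1305 m³/s
Panel 2-3: Δb = 5.9 m, d̄ = (0.29+0.46)/2 = 0.375, v̄ = (0.50+0.60)/2 = 0.55 → q = 5.9×0.375×0.55 = 1.217 m³/s
Panel 3-4: Δb = 9.3 m, d̄ = (0.46+0.20)/2 = 0.33, v̄ = (0.60+0.40)/2 = 0.5 → q = 9.3×0.33×0.5 = 1.535 m³/s
Panel 4-5: Δb = 3 m, d̄ = (0.20+0.00)/2 = 0.1, v̄ = (0.40+0.00)/2 = 0.2 → q = 3×0.1×0.2 = 0.06000 m³/s
Q = Σ q = 2.942 m³/s

2.94 m³/s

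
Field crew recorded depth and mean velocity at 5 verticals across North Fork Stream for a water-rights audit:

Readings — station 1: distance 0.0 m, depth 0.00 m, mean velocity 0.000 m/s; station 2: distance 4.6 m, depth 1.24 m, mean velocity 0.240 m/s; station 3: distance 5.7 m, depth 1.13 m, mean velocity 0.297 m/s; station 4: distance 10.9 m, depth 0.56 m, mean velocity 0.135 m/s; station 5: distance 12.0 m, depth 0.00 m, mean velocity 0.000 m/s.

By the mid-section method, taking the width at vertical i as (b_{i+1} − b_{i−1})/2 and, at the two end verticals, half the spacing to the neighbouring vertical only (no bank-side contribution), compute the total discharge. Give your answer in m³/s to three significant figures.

2.14 m³/s

w_2 = (5.7 − 0.0)/2 = 2.85 m; q_2 = 0.240 × 1.24 × 2.85 = 0.8482 m³/s
w_3 = (10.9 − 4.6)/2 = 3.15 m; q_3 = 0.297 × 1.13 × 3.15 = 1.057 m³/s
w_4 = (12.0 − 5.7)/2 = 3.15 m; q_4 = 0.135 × 0.56 × 3.15 = 0.2381 m³/s
Stations 1, 5 contribute zero (depth or velocity is 0).
Q = Σ qᵢ = 2.143 m³/s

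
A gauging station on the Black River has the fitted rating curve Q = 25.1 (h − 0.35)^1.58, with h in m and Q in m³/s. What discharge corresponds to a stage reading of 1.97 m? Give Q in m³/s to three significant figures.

Q = 25.1 × (1.97 − 0.35)^1.58 = 25.1 × 1.62^1.58 = 53.79 m³/s

53.8 m³/s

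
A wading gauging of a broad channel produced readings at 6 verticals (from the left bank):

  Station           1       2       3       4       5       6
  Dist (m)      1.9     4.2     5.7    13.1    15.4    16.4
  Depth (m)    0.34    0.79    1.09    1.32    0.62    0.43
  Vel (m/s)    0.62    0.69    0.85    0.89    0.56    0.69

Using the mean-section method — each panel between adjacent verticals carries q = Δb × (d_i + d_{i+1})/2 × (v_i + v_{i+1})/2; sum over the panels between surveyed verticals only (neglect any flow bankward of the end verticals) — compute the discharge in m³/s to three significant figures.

Panel 1-2: Δb = 2.3 m, d̄ = (0.34+0.79)/2 = 0.565, v̄ = (0.62+0.69)/2 = 0.655 → q = 2.3×0.565×0.655 = 0.8512 m³/s
Panel 2-3: Δb = 1.5 m, d̄ = (0.79+1.09)/2 = 0.94, v̄ = (0.69+0.85)/2 = 0.77 → q = 1.5×0.94×0.77 = 1.086 m³/s
Panel 3-4: Δb = 7.4 m, d̄ = (1.09+1.32)/2 = 1.205, v̄ = (0.85+0.89)/2 = 0.87 → q = 7.4×1.205×0.87 = 7.758 m³/s
Panel 4-5: Δb = 2.3 m, d̄ = (1.32+0.62)/2 = 0.97, v̄ = (0.89+0.56)/2 = 0.725 → q = 2.3×0.97×0.725 = 1.617 m³/s
Panel 5-6: Δb = 1 m, d̄ = (0.62+0.43)/2 = 0.525, v̄ = (0.56+0.69)/2 = 0.625 → q = 1×0.525×0.625 = 0.3281 m³/s
Q = Σ q = 11.64 m³/s

11.6 m³/s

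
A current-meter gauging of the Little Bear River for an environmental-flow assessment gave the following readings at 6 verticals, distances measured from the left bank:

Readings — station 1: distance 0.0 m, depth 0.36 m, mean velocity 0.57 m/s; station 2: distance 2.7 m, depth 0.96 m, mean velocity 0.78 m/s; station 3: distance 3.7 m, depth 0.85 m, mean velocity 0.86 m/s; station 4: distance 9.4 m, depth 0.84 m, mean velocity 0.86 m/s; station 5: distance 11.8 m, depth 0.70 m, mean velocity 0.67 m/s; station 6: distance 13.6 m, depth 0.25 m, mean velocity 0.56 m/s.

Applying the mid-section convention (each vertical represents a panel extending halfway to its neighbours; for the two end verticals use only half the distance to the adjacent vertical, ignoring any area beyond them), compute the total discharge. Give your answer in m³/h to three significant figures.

29300 m³/h

w_1 = (2.7 − 0.0)/2 = 1.35 m; q_1 = 0.57 × 0.36 × 1.35 = 0.2770 m³/s
w_2 = (3.7 − 0.0)/2 = 1.85 m; q_2 = 0.78 × 0.96 × 1.85 = 1.385 m³/s
w_3 = (9.4 − 2.7)/2 = 3.35 m; q_3 = 0.86 × 0.85 × 3.35 = 2.449 m³/s
w_4 = (11.8 − 3.7)/2 = 4.05 m; q_4 = 0.86 × 0.84 × 4.05 = 2.926 m³/s
w_5 = (13.6 − 9.4)/2 = 2.1 m; q_5 = 0.67 × 0.70 × 2.1 = 0.9849 m³/s
w_6 = (13.6 − 11.8)/2 = 0.9 m; q_6 = 0.56 × 0.25 × 0.9 = 0.1260 m³/s
Q = Σ qᵢ = 8.148 m³/s
= 8.148 × 3600 = 29330 m³/h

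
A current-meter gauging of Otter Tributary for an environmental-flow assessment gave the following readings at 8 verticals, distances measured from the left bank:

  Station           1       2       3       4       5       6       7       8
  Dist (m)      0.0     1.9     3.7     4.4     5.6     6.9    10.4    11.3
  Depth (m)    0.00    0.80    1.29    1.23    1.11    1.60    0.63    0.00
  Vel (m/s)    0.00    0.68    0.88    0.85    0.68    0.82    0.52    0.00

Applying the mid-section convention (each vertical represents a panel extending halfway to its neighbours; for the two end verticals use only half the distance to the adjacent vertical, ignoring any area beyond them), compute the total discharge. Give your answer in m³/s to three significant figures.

w_2 = (3.7 − 0.0)/2 = 1.85 m; q_2 = 0.68 × 0.80 × 1.85 = 1.006 m³/s
w_3 = (4.4 − 1.9)/2 = 1.25 m; q_3 = 0.88 × 1.29 × 1.25 = 1.419 m³/s
w_4 = (5.6 − 3.7)/2 = 0.95 m; q_4 = 0.85 × 1.23 × 0.95 = 0.9932 m³/s
w_5 = (6.9 − 4.4)/2 = 1.25 m; q_5 = 0.68 × 1.11 × 1.25 = 0.9435 m³/s
w_6 = (10.4 − 5.6)/2 = 2.4 m; q_6 = 0.82 × 1.60 × 2.4 = 3.149 m³/s
w_7 = (11.3 − 6.9)/2 = 2.2 m; q_7 = 0.52 × 0.63 × 2.2 = 0.7207 m³/s
Stations 1, 8 contribute zero (depth or velocity is 0).
Q = Σ qᵢ = 8.232 m³/s

8.23 m³/s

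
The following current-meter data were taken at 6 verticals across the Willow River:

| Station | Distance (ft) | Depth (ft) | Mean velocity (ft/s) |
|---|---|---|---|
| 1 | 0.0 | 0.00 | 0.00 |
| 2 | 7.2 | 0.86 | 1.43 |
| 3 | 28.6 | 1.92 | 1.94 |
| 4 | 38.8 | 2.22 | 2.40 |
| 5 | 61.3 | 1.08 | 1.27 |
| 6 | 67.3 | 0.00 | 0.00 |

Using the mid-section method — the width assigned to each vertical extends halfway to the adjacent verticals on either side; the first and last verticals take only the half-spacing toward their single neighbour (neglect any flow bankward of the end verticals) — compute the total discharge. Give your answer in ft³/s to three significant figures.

183 ft³/s

w_2 = (28.6 − 0.0)/2 = 14.3 ft; q_2 = 1.43 × 0.86 × 14.3 = 17.59 ft³/s
w_3 = (38.8 − 7.2)/2 = 15.8 ft; q_3 = 1.94 × 1.92 × 15.8 = 58.85 ft³/s
w_4 = (61.3 − 28.6)/2 = 16.35 ft; q_4 = 2.40 × 2.22 × 16.35 = 87.11 ft³/s
w_5 = (67.3 − 38.8)/2 = 14.25 ft; q_5 = 1.27 × 1.08 × 14.25 = 19.55 ft³/s
Stations 1, 6 contribute zero (depth or velocity is 0).
Q = Σ qᵢ = 183.1 ft³/s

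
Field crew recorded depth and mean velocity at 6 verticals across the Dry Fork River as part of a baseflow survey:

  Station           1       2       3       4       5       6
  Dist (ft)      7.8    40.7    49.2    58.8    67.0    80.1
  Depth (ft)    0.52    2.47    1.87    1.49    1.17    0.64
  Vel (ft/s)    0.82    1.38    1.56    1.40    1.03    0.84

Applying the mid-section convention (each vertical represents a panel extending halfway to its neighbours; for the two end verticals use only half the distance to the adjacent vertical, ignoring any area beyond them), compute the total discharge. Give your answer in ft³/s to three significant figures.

w_1 = (40.7 − 7.8)/2 = 16.45 ft; q_1 = 0.82 × 0.52 × 16.45 = 7.014 ft³/s
w_2 = (49.2 − 7.8)/2 = 20.7 ft; q_2 = 1.38 × 2.47 × 20.7 = 70.56 ft³/s
w_3 = (58.8 − 40.7)/2 = 9.05 ft; q_3 = 1.56 × 1.87 × 9.05 = 26.40 ft³/s
w_4 = (67.0 − 49.2)/2 = 8.9 ft; q_4 = 1.40 × 1.49 × 8.9 = 18.57 ft³/s
w_5 = (80.1 − 58.8)/2 = 10.65 ft; q_5 = 1.03 × 1.17 × 10.65 = 12.83 ft³/s
w_6 = (80.1 − 67.0)/2 = 6.55 ft; q_6 = 0.84 × 0.64 × 6.55 = 3.521 ft³/s
Q = Σ qᵢ = 138.9 ft³/s

139 ft³/s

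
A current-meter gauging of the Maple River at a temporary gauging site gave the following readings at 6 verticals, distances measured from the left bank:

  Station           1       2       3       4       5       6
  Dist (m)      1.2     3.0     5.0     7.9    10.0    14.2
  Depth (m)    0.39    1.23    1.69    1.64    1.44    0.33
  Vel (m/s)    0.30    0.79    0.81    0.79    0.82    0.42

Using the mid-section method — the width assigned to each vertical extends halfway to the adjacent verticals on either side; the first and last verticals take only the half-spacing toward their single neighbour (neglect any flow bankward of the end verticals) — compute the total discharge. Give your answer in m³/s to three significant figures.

12.6 m³/s

w_1 = (3.0 − 1.2)/2 = 0.9 m; q_1 = 0.30 × 0.39 × 0.9 = 0.1053 m³/s
w_2 = (5.0 − 1.2)/2 = 1.9 m; q_2 = 0.79 × 1.23 × 1.9 = 1.846 m³/s
w_3 = (7.9 − 3.0)/2 = 2.45 m; q_3 = 0.81 × 1.69 × 2.45 = 3.354 m³/s
w_4 = (10.0 − 5.0)/2 = 2.5 m; q_4 = 0.79 × 1.64 × 2.5 = 3.239 m³/s
w_5 = (14.2 − 7.9)/2 = 3.15 m; q_5 = 0.82 × 1.44 × 3.15 = 3.720 m³/s
w_6 = (14.2 − 10.0)/2 = 2.1 m; q_6 = 0.42 × 0.33 × 2.1 = 0.2911 m³/s
Q = Σ qᵢ = 12.55 m³/s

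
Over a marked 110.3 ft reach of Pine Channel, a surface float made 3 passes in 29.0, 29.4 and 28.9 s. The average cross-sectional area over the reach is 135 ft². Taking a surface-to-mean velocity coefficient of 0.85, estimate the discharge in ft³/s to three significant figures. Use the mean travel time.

435 ft³/s

t̄ = (29.0 + 29.4 + 28.9) / 3 = 29.1 s
v_surface = L / t̄ = 110.3 / 29.1 = 3.790 ft/s
v_mean = 0.85 × 3.790 = 3.222 ft/s
Q = A × v_mean = 135 × 3.222 = 434.9 ft³/s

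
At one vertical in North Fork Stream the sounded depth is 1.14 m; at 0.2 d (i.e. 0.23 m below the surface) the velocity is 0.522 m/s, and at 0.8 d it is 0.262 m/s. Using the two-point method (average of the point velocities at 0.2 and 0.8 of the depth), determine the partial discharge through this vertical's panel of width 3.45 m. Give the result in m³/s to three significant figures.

v̄ = (0.522 + 0.262) / 2 = 0.3920 m/s
q = v̄ × d × w = 0.3920 × 1.14 × 3.45 = 1.542 m³/s

1.54 m³/s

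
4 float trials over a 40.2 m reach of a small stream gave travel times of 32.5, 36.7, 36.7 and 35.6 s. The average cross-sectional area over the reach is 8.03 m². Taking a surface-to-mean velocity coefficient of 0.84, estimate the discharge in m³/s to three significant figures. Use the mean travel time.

7.67 m³/s

t̄ = (32.5 + 36.7 + 36.7 + 35.6) / 4 = 35.375 s
v_surface = L / t̄ = 40.2 / 35.375 = 1.136 m/s
v_mean = 0.84 × 1.136 = 0.9546 m/s
Q = A × v_mean = 8.03 × 0.9546 = 7.665 m³/s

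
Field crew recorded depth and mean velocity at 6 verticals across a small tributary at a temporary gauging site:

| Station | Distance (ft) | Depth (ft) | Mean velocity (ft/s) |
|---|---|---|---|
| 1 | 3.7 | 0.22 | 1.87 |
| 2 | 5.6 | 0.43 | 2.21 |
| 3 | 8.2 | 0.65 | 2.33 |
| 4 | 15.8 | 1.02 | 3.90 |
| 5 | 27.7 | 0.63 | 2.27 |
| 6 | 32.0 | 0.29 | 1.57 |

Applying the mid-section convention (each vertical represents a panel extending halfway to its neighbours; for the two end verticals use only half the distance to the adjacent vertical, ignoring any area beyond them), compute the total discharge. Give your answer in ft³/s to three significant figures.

w_1 = (5.6 − 3.7)/2 = 0.95 ft; q_1 = 1.87 × 0.22 × 0.95 = 0.3908 ft³/s
w_2 = (8.2 − 3.7)/2 = 2.25 ft; q_2 = 2.21 × 0.43 × 2.25 = 2.138 ft³/s
w_3 = (15.8 − 5.6)/2 = 5.1 ft; q_3 = 2.33 × 0.65 × 5.1 = 7.724 ft³/s
w_4 = (27.7 − 8.2)/2 = 9.75 ft; q_4 = 3.90 × 1.02 × 9.75 = 38.79 ft³/s
w_5 = (32.0 − 15.8)/2 = 8.1 ft; q_5 = 2.27 × 0.63 × 8.1 = 11.58 ft³/s
w_6 = (32.0 − 27.7)/2 = 2.15 ft; q_6 = 1.57 × 0.29 × 2.15 = 0.9789 ft³/s
Q = Σ qᵢ = 61.60 ft³/s

61.6 ft³/s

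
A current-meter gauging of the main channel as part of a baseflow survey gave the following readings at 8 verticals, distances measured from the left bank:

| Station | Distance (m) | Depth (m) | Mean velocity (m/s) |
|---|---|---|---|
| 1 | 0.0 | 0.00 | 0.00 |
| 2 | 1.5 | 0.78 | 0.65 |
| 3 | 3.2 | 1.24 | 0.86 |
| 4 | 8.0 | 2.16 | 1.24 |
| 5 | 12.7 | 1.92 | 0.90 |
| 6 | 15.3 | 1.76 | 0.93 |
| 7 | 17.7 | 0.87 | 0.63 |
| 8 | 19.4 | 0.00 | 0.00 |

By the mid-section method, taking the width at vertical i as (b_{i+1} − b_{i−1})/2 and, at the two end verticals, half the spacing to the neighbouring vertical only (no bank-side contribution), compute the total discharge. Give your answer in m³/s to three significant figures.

28.5 m³/s

w_2 = (3.2 − 0.0)/2 = 1.6 m; q_2 = 0.65 × 0.78 × 1.6 = 0.8112 m³/s
w_3 = (8.0 − 1.5)/2 = 3.25 m; q_3 = 0.86 × 1.24 × 3.25 = 3.466 m³/s
w_4 = (12.7 − 3.2)/2 = 4.75 m; q_4 = 1.24 × 2.16 × 4.75 = 12.72 m³/s
w_5 = (15.3 − 8.0)/2 = 3.65 m; q_5 = 0.90 × 1.92 × 3.65 = 6.307 m³/s
w_6 = (17.7 − 12.7)/2 = 2.5 m; q_6 = 0.93 × 1.76 × 2.5 = 4.092 m³/s
w_7 = (19.4 − 15.3)/2 = 2.05 m; q_7 = 0.63 × 0.87 × 2.05 = 1.124 m³/s
Stations 1, 8 contribute zero (depth or velocity is 0).
Q = Σ qᵢ = 28.52 m³/s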